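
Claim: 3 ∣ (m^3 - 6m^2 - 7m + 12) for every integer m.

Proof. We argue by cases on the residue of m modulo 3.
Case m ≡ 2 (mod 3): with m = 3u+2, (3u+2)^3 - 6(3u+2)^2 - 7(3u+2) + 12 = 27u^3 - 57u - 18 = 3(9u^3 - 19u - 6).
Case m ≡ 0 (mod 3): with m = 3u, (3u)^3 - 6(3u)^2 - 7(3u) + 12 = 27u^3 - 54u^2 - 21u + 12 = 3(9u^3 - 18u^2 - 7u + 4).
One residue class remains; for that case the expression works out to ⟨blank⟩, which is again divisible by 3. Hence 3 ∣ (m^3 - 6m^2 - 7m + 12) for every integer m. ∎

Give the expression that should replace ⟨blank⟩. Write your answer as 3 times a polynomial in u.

3(9u^3 - 9u^2 - 16u)

Only m ≡ 1 (mod 3) is unaccounted for. Put m = 3u+1:
(3u+1)^3 - 6(3u+1)^2 - 7(3u+1) + 12 expands to 27u^3 - 27u^2 - 48u,
and factoring out 3 leaves 3(9u^3 - 9u^2 - 16u).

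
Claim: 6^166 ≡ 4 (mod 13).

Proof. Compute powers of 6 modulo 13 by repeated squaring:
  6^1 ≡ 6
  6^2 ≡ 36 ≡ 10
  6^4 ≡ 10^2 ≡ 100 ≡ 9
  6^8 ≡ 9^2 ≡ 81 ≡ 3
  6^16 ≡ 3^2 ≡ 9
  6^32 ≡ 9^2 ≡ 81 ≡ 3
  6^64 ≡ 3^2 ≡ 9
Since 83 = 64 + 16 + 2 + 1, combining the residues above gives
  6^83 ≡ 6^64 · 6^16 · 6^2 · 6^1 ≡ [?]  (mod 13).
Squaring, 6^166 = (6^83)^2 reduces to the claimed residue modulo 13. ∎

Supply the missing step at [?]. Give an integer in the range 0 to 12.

6^64 · 6^16 · 6^2 · 6^1 ≡ 9 · 9 · 10 · 6 = 4860.
4860 mod 13 = 11, so 6^83 ≡ 11 (mod 13).

11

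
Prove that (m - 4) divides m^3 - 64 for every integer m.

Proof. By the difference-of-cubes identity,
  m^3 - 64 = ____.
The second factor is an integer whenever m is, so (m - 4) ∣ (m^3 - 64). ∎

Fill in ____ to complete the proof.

(m - 4)(m^2 + 4m + 16)

Polynomial division of m^3 - 64 by m - 4 leaves remainder 0 and quotient m^2 + 4m + 16.
Hence m^3 - 64 = (m - 4)(m^2 + 4m + 16).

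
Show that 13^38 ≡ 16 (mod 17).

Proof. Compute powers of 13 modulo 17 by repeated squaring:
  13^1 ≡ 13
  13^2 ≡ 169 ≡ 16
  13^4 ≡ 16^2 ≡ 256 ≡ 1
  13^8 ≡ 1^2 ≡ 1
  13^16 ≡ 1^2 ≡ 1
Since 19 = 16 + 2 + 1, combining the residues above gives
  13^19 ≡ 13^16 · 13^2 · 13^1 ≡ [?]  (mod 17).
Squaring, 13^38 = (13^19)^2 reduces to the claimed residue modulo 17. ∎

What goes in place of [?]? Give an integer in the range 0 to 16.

Multiply the listed residues: 1 · 16 · 13 = 16 → 208.
Reducing modulo 17: 208 = 12·17 + 4, so 13^19 ≡ 4.

4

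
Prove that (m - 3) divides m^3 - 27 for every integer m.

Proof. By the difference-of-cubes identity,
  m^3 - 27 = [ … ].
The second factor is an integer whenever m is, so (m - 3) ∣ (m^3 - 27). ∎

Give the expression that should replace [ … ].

a^3 - b^3 = (a - b)(a^2 + ab + b^2). With a = m, b = 3:
m^3 - 27 = (m - 3)(m^2 + 3m + 9).

(m - 3)(m^2 + 3m + 9)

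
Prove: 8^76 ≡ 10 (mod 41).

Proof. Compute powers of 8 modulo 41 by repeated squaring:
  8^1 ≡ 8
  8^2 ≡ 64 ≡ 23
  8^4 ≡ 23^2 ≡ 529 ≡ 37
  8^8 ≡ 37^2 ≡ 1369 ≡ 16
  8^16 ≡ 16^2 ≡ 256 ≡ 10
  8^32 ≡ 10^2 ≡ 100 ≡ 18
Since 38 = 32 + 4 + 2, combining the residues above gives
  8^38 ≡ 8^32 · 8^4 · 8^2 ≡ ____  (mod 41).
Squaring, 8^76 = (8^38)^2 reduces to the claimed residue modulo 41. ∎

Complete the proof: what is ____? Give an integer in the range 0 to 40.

Multiply the listed residues: 18 · 37 · 23 = 666 → 15318.
Reducing modulo 41: 15318 = 373·41 + 25, so 8^38 ≡ 25.

25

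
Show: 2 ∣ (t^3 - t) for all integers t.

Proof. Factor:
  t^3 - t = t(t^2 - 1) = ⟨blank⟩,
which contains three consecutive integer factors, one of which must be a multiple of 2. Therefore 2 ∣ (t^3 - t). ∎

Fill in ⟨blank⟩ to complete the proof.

t(t^2 - 1) = t(t - 1)(t + 1) = (t - 1)t(t + 1).
These three factors are consecutive integers, so their product is divisible by 2.

(t - 1)t(t + 1)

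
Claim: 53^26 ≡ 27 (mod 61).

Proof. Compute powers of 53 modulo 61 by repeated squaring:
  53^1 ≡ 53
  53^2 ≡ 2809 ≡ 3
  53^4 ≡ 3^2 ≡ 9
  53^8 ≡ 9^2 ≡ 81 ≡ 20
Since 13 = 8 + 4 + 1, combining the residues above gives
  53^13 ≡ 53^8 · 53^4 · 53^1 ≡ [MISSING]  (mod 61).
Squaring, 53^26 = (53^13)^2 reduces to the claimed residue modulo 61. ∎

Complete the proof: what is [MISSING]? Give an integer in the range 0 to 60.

Multiply the listed residues: 20 · 9 · 53 = 180 → 9540.
Reducing modulo 61: 9540 = 156·61 + 24, so 53^13 ≡ 24.

24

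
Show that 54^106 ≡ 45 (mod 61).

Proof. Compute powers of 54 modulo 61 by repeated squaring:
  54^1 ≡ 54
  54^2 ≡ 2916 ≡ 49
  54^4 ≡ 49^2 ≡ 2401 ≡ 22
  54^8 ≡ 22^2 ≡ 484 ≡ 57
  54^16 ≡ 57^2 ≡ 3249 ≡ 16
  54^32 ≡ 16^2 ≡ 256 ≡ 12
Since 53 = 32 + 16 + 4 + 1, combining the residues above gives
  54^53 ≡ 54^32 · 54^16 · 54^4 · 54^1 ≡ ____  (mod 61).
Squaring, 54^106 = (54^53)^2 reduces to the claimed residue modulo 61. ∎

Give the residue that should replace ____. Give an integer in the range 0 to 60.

Multiply the listed residues: 12 · 16 · 22 · 54 = 192 → 4224 → 228096.
Reducing modulo 61: 228096 = 3739·61 + 17, so 54^53 ≡ 17.

17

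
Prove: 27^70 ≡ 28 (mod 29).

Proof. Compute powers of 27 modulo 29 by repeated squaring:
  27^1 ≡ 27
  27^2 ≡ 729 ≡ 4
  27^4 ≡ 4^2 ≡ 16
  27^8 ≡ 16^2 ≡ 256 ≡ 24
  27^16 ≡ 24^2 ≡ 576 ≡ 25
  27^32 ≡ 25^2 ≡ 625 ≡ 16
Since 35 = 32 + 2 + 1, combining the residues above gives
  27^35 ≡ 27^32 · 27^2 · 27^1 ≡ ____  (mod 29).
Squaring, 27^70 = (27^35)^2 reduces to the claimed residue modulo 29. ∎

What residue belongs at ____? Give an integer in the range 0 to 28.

17

27^32 · 27^2 · 27^1 ≡ 16 · 4 · 27 = 1728.
1728 mod 29 = 17, so 27^35 ≡ 17 (mod 29).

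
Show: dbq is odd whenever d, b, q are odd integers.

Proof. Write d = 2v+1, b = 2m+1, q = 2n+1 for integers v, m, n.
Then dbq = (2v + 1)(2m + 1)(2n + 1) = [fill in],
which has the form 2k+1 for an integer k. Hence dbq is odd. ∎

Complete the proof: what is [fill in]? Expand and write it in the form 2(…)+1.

Expanding: (2v + 1)(2m + 1)(2n + 1) = 8mnv + 4mn + 4mv + 2m + 4nv + 2n + 2v + 1.
Every term except the constant is even, so this is 2(4mnv + 2mn + 2mv + m + 2nv + n + v) + 1,
and 4mnv + 2mn + 2mv + m + 2nv + n + v ∈ ℤ gives the required form.

2(4mnv + 2mn + 2mv + m + 2nv + n + v) + 1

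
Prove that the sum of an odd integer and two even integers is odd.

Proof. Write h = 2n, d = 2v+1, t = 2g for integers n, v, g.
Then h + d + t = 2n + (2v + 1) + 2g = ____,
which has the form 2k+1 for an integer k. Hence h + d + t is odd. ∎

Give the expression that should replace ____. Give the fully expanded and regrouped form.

2(g + n + v) + 1

Expanding: 2n + (2v + 1) + 2g = 2g + 2n + 2v + 1.
Every term except the constant is even, so this is 2(g + n + v) + 1,
and g + n + v ∈ ℤ gives the required form.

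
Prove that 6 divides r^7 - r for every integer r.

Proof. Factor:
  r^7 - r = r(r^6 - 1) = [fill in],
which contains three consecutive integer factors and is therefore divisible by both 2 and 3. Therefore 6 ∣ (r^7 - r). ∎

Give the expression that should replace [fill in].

(r - 1)r(r + 1)(r^4 + r^2 + 1)

r^6 - 1 = (r^2 - 1)(r^4 + r^2 + 1), and r^2 - 1 = (r-1)(r+1).
So r(r^6 - 1) = (r - 1)r(r + 1)(r^4 + r^2 + 1).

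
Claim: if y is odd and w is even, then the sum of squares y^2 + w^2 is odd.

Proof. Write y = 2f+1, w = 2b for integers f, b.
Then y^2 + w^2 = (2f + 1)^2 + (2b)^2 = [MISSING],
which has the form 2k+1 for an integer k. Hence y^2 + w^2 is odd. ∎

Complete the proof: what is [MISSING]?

2(2b^2 + 2f^2 + 2f) + 1

(2f + 1)^2 + (2b)^2 = 4b^2 + 4f^2 + 4f + 1
= 2(2b^2 + 2f^2 + 2f) + 1.
Since 2b^2 + 2f^2 + 2f is an integer, the sum of squares is of the form 2k+1 for an integer k.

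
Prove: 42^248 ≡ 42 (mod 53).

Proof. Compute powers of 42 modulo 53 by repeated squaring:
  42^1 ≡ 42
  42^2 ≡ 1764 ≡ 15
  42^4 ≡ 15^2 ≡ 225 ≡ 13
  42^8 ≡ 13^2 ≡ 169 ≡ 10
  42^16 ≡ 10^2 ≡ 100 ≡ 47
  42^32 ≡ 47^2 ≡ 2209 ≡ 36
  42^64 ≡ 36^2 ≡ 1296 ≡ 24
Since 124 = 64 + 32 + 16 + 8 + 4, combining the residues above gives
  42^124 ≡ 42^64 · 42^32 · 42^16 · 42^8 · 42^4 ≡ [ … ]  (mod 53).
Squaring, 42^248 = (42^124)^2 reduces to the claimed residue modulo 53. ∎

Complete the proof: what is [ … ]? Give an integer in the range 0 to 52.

42^64 · 42^32 · 42^16 · 42^8 · 42^4 ≡ 24 · 36 · 47 · 10 · 13 = 5279040.
5279040 mod 53 = 28, so 42^124 ≡ 28 (mod 53).

28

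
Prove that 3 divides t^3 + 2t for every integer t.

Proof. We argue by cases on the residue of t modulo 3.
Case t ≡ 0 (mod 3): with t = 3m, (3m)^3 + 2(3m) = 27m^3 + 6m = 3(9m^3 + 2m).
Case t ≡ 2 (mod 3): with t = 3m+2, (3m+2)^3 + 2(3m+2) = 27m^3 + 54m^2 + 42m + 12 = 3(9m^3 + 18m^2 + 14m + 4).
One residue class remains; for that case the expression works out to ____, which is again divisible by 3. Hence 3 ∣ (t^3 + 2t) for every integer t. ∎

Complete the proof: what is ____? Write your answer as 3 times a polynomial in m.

The residues treated are {0, 2}, so the missing case is t ≡ 1 (mod 3); write t = 3m+1.
Then (3m+1)^3 + 2(3m+1) = 27m^3 + 27m^2 + 15m + 3 = 3(9m^3 + 9m^2 + 5m + 1).

3(9m^3 + 9m^2 + 5m + 1)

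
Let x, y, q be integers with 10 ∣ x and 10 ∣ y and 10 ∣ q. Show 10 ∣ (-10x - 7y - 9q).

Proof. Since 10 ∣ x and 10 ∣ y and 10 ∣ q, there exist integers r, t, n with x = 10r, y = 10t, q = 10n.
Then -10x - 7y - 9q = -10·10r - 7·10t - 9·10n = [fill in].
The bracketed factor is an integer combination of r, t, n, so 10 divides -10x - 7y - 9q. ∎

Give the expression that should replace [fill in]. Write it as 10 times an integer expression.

10(-9n - 10r - 7t)

Each term has a factor of 10: -10·10r - 7·10t - 9·10n = 10·(-9n - 10r - 7t).
Since -9n - 10r - 7t is an integer, 10 ∣ (-10x - 7y - 9q).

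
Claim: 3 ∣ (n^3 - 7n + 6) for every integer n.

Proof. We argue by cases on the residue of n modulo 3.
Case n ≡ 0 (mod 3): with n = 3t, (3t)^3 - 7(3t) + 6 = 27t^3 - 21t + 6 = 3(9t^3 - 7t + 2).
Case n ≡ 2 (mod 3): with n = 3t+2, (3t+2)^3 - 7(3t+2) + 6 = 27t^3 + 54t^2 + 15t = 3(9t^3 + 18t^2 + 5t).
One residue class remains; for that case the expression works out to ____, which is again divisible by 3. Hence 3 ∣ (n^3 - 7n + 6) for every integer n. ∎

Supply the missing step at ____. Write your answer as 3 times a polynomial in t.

3(9t^3 + 9t^2 - 4t)

Only n ≡ 1 (mod 3) is unaccounted for. Put n = 3t+1:
(3t+1)^3 - 7(3t+1) + 6 expands to 27t^3 + 27t^2 - 12t,
and factoring out 3 leaves 3(9t^3 + 9t^2 - 4t).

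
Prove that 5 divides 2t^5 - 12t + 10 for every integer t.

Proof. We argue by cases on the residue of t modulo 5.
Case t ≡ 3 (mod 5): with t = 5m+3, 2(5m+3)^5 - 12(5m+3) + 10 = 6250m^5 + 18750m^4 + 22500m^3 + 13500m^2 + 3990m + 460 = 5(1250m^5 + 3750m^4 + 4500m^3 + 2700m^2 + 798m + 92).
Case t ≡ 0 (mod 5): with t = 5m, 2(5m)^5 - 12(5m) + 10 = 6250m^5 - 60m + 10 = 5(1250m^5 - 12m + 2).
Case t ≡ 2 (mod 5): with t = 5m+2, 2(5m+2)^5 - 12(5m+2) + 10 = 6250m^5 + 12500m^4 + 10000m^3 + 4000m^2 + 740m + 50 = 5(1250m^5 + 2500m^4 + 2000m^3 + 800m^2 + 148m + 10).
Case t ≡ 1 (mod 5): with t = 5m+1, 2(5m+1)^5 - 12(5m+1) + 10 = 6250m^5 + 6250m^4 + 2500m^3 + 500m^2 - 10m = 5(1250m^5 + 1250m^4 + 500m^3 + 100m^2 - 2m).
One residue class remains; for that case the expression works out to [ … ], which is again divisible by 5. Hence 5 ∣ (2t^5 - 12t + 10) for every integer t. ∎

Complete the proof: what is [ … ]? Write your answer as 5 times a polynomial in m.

5(1250m^5 + 5000m^4 + 8000m^3 + 6400m^2 + 2548m + 402)

Only t ≡ 4 (mod 5) is unaccounted for. Put t = 5m+4:
2(5m+4)^5 - 12(5m+4) + 10 expands to 6250m^5 + 25000m^4 + 40000m^3 + 32000m^2 + 12740m + 2010,
and factoring out 5 leaves 5(1250m^5 + 5000m^4 + 8000m^3 + 6400m^2 + 2548m + 402).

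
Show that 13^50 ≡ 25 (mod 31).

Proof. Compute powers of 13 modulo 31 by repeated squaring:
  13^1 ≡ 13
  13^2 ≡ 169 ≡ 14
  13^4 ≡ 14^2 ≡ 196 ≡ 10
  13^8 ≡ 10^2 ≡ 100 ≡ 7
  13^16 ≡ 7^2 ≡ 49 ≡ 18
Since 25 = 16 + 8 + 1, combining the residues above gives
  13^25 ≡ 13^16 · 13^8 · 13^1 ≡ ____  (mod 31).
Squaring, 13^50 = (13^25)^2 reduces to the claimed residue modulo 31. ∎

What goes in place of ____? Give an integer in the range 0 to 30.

13^16 · 13^8 · 13^1 ≡ 18 · 7 · 13 = 1638.
1638 mod 31 = 26, so 13^25 ≡ 26 (mod 31).

26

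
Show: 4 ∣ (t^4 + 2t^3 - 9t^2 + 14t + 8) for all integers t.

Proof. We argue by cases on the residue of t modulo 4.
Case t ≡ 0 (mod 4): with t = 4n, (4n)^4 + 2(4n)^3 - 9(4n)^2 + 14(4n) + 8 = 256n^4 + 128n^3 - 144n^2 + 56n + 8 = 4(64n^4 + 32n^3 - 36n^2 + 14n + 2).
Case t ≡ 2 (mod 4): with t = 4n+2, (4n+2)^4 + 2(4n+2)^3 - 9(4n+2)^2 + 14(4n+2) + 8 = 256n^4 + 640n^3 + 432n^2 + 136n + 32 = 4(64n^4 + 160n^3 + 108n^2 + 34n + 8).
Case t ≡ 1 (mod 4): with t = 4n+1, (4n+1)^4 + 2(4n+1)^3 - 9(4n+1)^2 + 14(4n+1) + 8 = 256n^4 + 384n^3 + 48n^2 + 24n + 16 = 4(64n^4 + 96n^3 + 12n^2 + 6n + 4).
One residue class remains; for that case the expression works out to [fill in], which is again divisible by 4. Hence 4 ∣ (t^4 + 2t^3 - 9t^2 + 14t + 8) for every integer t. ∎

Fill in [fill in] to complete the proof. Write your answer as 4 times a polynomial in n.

The residues treated are {0, 2, 1}, so the missing case is t ≡ 3 (mod 4); write t = 4n+3.
Then (4n+3)^4 + 2(4n+3)^3 - 9(4n+3)^2 + 14(4n+3) + 8 = 256n^4 + 896n^3 + 1008n^2 + 488n + 104 = 4(64n^4 + 224n^3 + 252n^2 + 122n + 26).

4(64n^4 + 224n^3 + 252n^2 + 122n + 26)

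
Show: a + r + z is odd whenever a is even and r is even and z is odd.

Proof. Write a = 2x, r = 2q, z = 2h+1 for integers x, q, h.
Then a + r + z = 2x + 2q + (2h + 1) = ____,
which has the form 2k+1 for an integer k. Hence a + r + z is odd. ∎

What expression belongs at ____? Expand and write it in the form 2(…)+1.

2(h + q + x) + 1

2x + 2q + (2h + 1) = 2h + 2q + 2x + 1
= 2(h + q + x) + 1.
Since h + q + x is an integer, the sum is of the form 2k+1 for an integer k.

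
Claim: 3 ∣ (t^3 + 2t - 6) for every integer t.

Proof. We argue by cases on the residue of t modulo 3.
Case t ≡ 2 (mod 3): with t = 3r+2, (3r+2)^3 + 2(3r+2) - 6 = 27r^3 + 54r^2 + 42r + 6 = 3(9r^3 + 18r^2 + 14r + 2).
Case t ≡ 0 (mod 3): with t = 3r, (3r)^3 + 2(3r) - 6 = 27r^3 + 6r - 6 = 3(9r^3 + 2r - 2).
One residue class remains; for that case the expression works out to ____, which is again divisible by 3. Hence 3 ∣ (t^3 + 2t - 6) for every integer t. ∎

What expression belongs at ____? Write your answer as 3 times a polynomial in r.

3(9r^3 + 9r^2 + 5r - 1)

Only t ≡ 1 (mod 3) is unaccounted for. Put t = 3r+1:
(3r+1)^3 + 2(3r+1) - 6 expands to 27r^3 + 27r^2 + 15r - 3,
and factoring out 3 leaves 3(9r^3 + 9r^2 + 5r - 1).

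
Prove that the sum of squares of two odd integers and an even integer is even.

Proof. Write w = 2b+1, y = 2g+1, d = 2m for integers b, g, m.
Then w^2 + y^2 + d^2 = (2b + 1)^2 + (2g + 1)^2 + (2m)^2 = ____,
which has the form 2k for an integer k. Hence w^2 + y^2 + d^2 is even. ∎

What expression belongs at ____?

2(2b^2 + 2b + 2g^2 + 2g + 2m^2 + 1)

Expanding: (2b + 1)^2 + (2g + 1)^2 + (2m)^2 = 4b^2 + 4b + 4g^2 + 4g + 4m^2 + 2.
Every term is even; pulling out the factor of 2 gives 2(2b^2 + 2b + 2g^2 + 2g + 2m^2 + 1).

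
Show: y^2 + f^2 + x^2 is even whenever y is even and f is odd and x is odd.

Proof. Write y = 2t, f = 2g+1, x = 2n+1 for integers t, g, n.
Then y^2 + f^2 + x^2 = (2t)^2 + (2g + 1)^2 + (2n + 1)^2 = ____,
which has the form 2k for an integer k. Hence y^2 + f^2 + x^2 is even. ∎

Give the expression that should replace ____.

2(2g^2 + 2g + 2n^2 + 2n + 2t^2 + 1)

(2t)^2 + (2g + 1)^2 + (2n + 1)^2 = 4g^2 + 4g + 4n^2 + 4n + 4t^2 + 2
= 2(2g^2 + 2g + 2n^2 + 2n + 2t^2 + 1).
Since 2g^2 + 2g + 2n^2 + 2n + 2t^2 + 1 is an integer, the sum of squares is of the form 2k for an integer k.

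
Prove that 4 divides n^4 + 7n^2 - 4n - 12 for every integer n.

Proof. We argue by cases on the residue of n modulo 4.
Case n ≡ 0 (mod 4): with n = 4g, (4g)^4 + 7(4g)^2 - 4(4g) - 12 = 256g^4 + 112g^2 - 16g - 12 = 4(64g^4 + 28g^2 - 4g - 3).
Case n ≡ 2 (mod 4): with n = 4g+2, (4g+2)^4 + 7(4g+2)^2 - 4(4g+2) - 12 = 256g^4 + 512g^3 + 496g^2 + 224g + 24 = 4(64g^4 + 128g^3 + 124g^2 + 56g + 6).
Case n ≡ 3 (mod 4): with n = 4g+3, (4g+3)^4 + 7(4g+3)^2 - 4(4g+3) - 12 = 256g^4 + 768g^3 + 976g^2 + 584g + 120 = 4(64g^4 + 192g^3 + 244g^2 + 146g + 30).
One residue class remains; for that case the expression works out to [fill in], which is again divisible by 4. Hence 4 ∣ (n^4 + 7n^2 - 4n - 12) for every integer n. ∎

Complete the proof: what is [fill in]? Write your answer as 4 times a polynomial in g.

4(64g^4 + 64g^3 + 52g^2 + 14g - 2)

Only n ≡ 1 (mod 4) is unaccounted for. Put n = 4g+1:
(4g+1)^4 + 7(4g+1)^2 - 4(4g+1) - 12 expands to 256g^4 + 256g^3 + 208g^2 + 56g - 8,
and factoring out 4 leaves 4(64g^4 + 64g^3 + 52g^2 + 14g - 2).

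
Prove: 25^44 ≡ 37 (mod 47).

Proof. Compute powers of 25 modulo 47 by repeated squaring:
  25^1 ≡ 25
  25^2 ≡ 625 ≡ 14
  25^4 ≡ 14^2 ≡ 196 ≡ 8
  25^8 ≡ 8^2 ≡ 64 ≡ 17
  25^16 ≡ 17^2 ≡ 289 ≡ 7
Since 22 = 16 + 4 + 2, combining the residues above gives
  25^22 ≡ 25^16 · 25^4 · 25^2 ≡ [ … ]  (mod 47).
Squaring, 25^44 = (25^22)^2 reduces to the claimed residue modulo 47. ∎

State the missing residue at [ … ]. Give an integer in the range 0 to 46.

25^16 · 25^4 · 25^2 ≡ 7 · 8 · 14 = 784.
784 mod 47 = 32, so 25^22 ≡ 32 (mod 47).

32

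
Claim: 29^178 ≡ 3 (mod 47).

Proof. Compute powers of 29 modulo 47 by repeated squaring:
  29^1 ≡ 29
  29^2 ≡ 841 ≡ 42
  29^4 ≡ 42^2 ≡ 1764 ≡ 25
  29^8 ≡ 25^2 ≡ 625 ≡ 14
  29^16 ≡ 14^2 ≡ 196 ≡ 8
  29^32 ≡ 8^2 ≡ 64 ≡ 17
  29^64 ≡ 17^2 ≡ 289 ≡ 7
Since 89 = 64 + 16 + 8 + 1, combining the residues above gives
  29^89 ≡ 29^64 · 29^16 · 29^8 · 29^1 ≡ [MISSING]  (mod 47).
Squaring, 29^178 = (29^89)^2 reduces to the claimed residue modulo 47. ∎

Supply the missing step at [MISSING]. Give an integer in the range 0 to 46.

Multiply the listed residues: 7 · 8 · 14 · 29 = 56 → 784 → 22736.
Reducing modulo 47: 22736 = 483·47 + 35, so 29^89 ≡ 35.

35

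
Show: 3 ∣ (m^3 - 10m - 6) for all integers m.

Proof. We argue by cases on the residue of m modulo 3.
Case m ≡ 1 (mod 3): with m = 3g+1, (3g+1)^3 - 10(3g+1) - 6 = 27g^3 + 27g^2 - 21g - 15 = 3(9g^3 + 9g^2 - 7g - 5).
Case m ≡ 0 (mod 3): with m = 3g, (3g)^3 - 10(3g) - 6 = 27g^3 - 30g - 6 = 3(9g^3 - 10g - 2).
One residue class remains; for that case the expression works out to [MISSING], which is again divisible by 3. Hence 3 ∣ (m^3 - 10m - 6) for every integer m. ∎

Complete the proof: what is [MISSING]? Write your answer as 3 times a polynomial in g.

The residues treated are {1, 0}, so the missing case is m ≡ 2 (mod 3); write m = 3g+2.
Then (3g+2)^3 - 10(3g+2) - 6 = 27g^3 + 54g^2 + 6g - 18 = 3(9g^3 + 18g^2 + 2g - 6).

3(9g^3 + 18g^2 + 2g - 6)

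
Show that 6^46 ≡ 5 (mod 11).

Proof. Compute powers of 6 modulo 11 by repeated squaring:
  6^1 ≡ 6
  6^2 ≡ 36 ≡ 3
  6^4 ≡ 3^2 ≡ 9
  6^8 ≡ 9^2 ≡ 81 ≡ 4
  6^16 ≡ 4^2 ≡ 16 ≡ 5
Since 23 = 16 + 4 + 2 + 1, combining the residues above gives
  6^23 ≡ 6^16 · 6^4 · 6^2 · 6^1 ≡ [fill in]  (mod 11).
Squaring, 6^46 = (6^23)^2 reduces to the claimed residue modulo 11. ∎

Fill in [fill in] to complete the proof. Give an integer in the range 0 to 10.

6^16 · 6^4 · 6^2 · 6^1 ≡ 5 · 9 · 3 · 6 = 810.
810 mod 11 = 7, so 6^23 ≡ 7 (mod 11).

7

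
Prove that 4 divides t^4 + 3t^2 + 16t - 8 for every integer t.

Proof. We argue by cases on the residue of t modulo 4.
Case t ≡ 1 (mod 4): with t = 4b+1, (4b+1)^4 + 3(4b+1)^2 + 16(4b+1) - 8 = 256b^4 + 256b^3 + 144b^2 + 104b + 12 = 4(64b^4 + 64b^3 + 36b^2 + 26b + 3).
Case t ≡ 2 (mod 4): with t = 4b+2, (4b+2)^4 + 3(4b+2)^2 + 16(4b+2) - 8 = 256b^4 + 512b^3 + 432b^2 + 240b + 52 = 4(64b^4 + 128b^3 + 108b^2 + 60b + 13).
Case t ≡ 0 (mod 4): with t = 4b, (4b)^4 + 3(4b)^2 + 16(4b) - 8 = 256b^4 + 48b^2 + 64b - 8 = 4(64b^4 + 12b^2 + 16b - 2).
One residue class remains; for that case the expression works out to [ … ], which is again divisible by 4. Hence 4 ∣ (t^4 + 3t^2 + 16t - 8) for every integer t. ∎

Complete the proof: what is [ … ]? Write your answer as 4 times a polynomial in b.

4(64b^4 + 192b^3 + 228b^2 + 142b + 37)

Only t ≡ 3 (mod 4) is unaccounted for. Put t = 4b+3:
(4b+3)^4 + 3(4b+3)^2 + 16(4b+3) - 8 expands to 256b^4 + 768b^3 + 912b^2 + 568b + 148,
and factoring out 4 leaves 4(64b^4 + 192b^3 + 228b^2 + 142b + 37).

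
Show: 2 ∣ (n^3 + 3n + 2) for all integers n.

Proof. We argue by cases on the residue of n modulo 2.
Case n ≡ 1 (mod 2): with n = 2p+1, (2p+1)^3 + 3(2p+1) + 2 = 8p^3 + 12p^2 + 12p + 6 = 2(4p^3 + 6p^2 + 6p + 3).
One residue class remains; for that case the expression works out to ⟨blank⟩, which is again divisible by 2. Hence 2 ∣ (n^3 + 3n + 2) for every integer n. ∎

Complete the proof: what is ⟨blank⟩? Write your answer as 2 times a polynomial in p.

Only n ≡ 0 (mod 2) is unaccounted for. Put n = 2p:
(2p)^3 + 3(2p) + 2 expands to 8p^3 + 6p + 2,
and factoring out 2 leaves 2(4p^3 + 3p + 1).

2(4p^3 + 3p + 1)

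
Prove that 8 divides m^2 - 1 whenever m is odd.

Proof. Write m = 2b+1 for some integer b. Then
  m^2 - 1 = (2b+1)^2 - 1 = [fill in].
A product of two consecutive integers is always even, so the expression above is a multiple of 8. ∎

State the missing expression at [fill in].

(2b+1)^2 - 1 = 4b^2 + 4b + 1 - 1 = 4b^2 + 4b = 4b(b+1).
Since b and b+1 are consecutive, b(b+1) is even, and 4·(even) is a multiple of 8.

4b(b + 1)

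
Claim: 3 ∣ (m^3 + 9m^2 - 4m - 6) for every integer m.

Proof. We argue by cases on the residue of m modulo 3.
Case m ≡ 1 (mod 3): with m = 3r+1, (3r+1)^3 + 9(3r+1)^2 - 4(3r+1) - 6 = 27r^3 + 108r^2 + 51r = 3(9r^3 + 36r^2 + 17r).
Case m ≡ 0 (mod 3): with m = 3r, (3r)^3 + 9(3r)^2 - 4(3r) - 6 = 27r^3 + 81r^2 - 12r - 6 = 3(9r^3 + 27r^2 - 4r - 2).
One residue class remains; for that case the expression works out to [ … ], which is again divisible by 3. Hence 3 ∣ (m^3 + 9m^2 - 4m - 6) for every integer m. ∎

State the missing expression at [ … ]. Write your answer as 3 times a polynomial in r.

3(9r^3 + 45r^2 + 44r + 10)

Only m ≡ 2 (mod 3) is unaccounted for. Put m = 3r+2:
(3r+2)^3 + 9(3r+2)^2 - 4(3r+2) - 6 expands to 27r^3 + 135r^2 + 132r + 30,
and factoring out 3 leaves 3(9r^3 + 45r^2 + 44r + 10).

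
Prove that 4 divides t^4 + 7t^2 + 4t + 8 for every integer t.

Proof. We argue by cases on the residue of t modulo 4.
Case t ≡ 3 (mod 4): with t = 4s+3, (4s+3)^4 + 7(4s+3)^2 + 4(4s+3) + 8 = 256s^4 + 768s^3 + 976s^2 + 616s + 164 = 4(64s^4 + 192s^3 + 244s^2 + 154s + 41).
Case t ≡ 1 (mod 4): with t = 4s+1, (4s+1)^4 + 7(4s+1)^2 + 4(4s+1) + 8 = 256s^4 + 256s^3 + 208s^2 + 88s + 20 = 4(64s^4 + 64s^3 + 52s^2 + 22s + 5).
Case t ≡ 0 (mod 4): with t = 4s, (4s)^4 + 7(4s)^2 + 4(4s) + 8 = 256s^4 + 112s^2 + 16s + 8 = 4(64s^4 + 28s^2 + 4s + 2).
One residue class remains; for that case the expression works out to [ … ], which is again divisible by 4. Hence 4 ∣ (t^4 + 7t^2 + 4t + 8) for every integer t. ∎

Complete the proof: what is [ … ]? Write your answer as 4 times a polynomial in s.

The residues treated are {3, 1, 0}, so the missing case is t ≡ 2 (mod 4); write t = 4s+2.
Then (4s+2)^4 + 7(4s+2)^2 + 4(4s+2) + 8 = 256s^4 + 512s^3 + 496s^2 + 256s + 60 = 4(64s^4 + 128s^3 + 124s^2 + 64s + 15).

4(64s^4 + 128s^3 + 124s^2 + 64s + 15)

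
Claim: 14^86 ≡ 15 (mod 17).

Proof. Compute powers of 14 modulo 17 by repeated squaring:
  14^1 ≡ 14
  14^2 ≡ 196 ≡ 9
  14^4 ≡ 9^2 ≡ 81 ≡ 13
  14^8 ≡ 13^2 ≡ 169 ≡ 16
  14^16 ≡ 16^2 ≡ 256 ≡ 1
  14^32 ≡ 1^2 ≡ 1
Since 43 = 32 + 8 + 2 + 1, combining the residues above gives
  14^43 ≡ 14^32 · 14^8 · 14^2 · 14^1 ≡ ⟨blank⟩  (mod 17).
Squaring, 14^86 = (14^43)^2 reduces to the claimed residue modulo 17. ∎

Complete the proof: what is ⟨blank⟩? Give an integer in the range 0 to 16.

10

Multiply the listed residues: 1 · 16 · 9 · 14 = 16 → 144 → 2016.
Reducing modulo 17: 2016 = 118·17 + 10, so 14^43 ≡ 10.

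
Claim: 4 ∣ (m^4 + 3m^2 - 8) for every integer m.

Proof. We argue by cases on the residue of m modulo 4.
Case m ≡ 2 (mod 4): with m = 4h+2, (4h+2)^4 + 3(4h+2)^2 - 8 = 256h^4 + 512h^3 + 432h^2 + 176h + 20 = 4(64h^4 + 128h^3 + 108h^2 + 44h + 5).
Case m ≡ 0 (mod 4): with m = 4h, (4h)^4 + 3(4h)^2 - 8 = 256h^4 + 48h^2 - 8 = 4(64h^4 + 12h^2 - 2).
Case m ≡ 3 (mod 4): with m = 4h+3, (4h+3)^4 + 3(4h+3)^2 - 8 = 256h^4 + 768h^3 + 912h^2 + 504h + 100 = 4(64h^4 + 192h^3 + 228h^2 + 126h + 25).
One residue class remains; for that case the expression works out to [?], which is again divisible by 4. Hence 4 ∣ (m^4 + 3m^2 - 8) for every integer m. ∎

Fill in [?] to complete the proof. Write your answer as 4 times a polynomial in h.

Only m ≡ 1 (mod 4) is unaccounted for. Put m = 4h+1:
(4h+1)^4 + 3(4h+1)^2 - 8 expands to 256h^4 + 256h^3 + 144h^2 + 40h - 4,
and factoring out 4 leaves 4(64h^4 + 64h^3 + 36h^2 + 10h - 1).

4(64h^4 + 64h^3 + 36h^2 + 10h - 1)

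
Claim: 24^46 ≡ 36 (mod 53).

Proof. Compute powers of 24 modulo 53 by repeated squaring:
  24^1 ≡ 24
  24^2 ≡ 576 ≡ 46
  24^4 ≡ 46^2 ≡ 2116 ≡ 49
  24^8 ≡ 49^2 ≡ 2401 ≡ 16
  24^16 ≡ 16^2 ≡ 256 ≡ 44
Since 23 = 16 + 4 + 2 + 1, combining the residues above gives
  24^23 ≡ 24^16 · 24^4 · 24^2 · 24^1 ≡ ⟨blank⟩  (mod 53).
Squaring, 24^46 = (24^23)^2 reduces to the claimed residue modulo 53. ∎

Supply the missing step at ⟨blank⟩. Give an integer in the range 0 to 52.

24^16 · 24^4 · 24^2 · 24^1 ≡ 44 · 49 · 46 · 24 = 2380224.
2380224 mod 53 = 47, so 24^23 ≡ 47 (mod 53).

47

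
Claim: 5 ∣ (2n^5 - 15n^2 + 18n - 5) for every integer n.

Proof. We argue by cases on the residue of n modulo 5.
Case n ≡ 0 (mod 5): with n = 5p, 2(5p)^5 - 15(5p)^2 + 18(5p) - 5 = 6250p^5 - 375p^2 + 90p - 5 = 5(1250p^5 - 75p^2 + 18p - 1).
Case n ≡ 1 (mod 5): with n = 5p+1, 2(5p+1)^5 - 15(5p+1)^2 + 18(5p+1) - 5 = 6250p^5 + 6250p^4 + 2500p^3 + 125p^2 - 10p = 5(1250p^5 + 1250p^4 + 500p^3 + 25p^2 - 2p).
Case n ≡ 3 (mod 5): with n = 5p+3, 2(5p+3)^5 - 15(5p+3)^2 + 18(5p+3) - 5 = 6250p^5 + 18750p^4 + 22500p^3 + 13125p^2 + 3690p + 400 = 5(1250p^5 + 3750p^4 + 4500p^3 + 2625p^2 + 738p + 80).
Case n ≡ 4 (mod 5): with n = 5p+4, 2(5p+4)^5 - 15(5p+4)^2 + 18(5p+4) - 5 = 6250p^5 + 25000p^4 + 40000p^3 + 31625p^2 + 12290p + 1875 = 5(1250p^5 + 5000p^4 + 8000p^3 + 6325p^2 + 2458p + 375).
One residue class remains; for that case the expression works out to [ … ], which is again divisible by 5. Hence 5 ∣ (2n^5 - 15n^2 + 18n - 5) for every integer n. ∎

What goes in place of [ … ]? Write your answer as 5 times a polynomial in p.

5(1250p^5 + 2500p^4 + 2000p^3 + 725p^2 + 118p + 7)

The residues treated are {0, 1, 3, 4}, so the missing case is n ≡ 2 (mod 5); write n = 5p+2.
Then 2(5p+2)^5 - 15(5p+2)^2 + 18(5p+2) - 5 = 6250p^5 + 12500p^4 + 10000p^3 + 3625p^2 + 590p + 35 = 5(1250p^5 + 2500p^4 + 2000p^3 + 725p^2 + 118p + 7).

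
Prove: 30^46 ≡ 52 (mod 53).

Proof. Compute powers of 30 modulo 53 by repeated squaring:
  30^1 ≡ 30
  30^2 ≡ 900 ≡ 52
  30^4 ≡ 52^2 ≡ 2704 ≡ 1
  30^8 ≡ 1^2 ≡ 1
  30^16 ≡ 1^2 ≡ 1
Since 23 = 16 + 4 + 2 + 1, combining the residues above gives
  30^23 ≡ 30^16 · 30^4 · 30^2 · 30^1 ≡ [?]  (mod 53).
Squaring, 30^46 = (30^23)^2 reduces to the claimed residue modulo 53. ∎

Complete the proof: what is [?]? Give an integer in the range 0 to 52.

30^16 · 30^4 · 30^2 · 30^1 ≡ 1 · 1 · 52 · 30 = 1560.
1560 mod 53 = 23, so 30^23 ≡ 23 (mod 53).

23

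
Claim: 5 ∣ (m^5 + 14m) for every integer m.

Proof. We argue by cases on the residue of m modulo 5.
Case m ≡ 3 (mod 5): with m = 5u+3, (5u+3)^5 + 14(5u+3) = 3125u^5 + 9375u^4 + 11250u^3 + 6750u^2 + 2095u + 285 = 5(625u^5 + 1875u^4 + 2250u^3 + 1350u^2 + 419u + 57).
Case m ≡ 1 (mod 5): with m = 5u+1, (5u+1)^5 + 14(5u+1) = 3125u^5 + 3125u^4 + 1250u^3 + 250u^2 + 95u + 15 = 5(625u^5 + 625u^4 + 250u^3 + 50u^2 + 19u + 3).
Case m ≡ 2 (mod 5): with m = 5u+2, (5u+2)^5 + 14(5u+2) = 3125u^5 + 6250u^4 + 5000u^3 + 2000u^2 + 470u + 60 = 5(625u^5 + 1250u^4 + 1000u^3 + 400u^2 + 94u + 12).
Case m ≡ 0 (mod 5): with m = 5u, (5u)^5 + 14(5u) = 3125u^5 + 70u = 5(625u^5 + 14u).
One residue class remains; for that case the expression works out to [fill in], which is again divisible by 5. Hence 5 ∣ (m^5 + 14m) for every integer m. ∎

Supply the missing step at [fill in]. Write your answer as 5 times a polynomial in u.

Only m ≡ 4 (mod 5) is unaccounted for. Put m = 5u+4:
(5u+4)^5 + 14(5u+4) expands to 3125u^5 + 12500u^4 + 20000u^3 + 16000u^2 + 6470u + 1080,
and factoring out 5 leaves 5(625u^5 + 2500u^4 + 4000u^3 + 3200u^2 + 1294u + 216).

5(625u^5 + 2500u^4 + 4000u^3 + 3200u^2 + 1294u + 216)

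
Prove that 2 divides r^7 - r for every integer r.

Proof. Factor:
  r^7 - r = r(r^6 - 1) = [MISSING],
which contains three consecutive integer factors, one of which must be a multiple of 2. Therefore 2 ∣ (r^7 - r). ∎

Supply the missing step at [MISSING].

(r - 1)r(r + 1)(r^4 + r^2 + 1)

r^6 - 1 = (r^2 - 1)(r^4 + r^2 + 1), and r^2 - 1 = (r-1)(r+1).
So r(r^6 - 1) = (r - 1)r(r + 1)(r^4 + r^2 + 1).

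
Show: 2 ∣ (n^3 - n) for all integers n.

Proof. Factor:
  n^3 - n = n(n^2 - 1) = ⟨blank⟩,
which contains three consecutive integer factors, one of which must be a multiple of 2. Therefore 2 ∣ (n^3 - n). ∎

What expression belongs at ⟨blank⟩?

(n - 1)n(n + 1)

n(n^2 - 1) = n(n - 1)(n + 1) = (n - 1)n(n + 1).
These three factors are consecutive integers, so their product is divisible by 2.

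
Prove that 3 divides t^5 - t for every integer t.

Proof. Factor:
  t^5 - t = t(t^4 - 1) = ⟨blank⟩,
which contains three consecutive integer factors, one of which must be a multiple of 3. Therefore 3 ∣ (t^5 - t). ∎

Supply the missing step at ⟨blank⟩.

t^4 - 1 = (t^2 - 1)(t^2 + 1), and t^2 - 1 = (t-1)(t+1).
So t(t^4 - 1) = (t - 1)t(t + 1)(t^2 + 1).

(t - 1)t(t + 1)(t^2 + 1)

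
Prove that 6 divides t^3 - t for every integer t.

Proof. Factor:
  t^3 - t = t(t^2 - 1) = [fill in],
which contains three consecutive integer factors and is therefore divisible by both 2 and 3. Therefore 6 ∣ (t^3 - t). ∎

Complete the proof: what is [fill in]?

(t - 1)t(t + 1)

t(t^2 - 1) = t(t - 1)(t + 1) = (t - 1)t(t + 1).
These three factors are consecutive integers, so their product is divisible by 6.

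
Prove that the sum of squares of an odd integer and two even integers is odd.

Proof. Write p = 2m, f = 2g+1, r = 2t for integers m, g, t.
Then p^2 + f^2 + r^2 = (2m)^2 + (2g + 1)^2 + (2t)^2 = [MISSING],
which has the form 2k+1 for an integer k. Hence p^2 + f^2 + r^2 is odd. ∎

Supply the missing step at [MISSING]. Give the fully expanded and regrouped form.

2(2g^2 + 2g + 2m^2 + 2t^2) + 1

Expanding: (2m)^2 + (2g + 1)^2 + (2t)^2 = 4g^2 + 4g + 4m^2 + 4t^2 + 1.
Every term except the constant is even, so this is 2(2g^2 + 2g + 2m^2 + 2t^2) + 1,
and 2g^2 + 2g + 2m^2 + 2t^2 ∈ ℤ gives the required form.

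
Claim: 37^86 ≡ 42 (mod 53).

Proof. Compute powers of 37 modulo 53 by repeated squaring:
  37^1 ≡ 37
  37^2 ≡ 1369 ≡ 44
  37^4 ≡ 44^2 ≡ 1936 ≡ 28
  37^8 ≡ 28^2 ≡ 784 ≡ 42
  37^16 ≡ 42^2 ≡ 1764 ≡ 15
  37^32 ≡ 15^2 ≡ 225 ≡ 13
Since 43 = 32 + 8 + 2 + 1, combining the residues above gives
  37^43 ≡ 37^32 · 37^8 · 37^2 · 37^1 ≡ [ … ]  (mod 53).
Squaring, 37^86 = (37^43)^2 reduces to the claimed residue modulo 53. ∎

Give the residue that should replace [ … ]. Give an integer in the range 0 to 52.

25

37^32 · 37^8 · 37^2 · 37^1 ≡ 13 · 42 · 44 · 37 = 888888.
888888 mod 53 = 25, so 37^43 ≡ 25 (mod 53).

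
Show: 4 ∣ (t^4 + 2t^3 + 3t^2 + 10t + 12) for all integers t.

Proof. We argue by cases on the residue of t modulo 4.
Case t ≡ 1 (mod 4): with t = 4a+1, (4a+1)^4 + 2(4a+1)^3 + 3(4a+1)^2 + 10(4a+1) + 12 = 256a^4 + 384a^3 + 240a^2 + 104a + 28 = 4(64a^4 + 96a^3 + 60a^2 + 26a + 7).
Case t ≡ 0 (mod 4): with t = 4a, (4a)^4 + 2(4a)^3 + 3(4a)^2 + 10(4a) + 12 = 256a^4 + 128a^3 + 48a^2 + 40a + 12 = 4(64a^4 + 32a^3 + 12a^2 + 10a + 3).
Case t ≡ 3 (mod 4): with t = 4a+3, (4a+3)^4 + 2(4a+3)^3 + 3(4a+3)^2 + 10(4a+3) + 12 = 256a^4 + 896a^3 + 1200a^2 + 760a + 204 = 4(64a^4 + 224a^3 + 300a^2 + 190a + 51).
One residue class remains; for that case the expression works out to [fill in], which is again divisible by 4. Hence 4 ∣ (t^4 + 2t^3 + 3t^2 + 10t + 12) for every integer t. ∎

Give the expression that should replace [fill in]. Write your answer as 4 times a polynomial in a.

Only t ≡ 2 (mod 4) is unaccounted for. Put t = 4a+2:
(4a+2)^4 + 2(4a+2)^3 + 3(4a+2)^2 + 10(4a+2) + 12 expands to 256a^4 + 640a^3 + 624a^2 + 312a + 76,
and factoring out 4 leaves 4(64a^4 + 160a^3 + 156a^2 + 78a + 19).

4(64a^4 + 160a^3 + 156a^2 + 78a + 19)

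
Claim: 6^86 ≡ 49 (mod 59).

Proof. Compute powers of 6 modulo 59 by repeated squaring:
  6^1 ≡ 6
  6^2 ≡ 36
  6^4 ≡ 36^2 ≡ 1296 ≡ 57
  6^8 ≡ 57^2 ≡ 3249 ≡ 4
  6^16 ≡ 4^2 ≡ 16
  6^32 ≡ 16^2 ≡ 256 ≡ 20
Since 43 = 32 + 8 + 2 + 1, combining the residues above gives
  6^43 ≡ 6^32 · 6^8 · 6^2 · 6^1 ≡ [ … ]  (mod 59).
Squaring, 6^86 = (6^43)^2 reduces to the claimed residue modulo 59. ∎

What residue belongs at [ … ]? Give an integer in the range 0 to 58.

52

Multiply the listed residues: 20 · 4 · 36 · 6 = 80 → 2880 → 17280.
Reducing modulo 59: 17280 = 292·59 + 52, so 6^43 ≡ 52.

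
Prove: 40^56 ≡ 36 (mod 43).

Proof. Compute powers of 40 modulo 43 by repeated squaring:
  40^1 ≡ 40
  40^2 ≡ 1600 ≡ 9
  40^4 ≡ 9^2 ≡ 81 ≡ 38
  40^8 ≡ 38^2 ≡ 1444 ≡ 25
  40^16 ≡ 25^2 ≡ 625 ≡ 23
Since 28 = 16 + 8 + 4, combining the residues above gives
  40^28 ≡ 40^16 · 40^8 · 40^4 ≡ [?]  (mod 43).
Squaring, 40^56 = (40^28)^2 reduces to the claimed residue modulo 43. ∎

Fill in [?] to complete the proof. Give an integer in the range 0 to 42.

40^16 · 40^8 · 40^4 ≡ 23 · 25 · 38 = 21850.
21850 mod 43 = 6, so 40^28 ≡ 6 (mod 43).

6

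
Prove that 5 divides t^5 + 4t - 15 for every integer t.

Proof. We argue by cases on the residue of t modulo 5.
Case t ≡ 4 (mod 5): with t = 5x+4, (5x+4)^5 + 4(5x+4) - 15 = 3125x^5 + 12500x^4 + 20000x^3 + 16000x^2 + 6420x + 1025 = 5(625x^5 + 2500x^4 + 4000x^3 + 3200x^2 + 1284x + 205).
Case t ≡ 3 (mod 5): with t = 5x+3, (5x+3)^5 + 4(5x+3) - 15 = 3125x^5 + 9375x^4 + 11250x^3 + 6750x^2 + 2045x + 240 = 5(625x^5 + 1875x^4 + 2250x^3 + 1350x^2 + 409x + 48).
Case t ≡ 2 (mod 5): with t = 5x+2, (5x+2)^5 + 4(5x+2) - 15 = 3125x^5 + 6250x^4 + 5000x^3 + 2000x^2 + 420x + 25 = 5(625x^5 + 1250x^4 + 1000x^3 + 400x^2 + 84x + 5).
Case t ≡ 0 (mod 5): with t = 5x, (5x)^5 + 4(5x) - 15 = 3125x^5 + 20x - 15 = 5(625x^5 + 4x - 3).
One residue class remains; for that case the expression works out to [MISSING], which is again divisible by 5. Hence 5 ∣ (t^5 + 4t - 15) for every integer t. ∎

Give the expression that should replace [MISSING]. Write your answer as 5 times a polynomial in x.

The residues treated are {4, 3, 2, 0}, so the missing case is t ≡ 1 (mod 5); write t = 5x+1.
Then (5x+1)^5 + 4(5x+1) - 15 = 3125x^5 + 3125x^4 + 1250x^3 + 250x^2 + 45x - 10 = 5(625x^5 + 625x^4 + 250x^3 + 50x^2 + 9x - 2).

5(625x^5 + 625x^4 + 250x^3 + 50x^2 + 9x - 2)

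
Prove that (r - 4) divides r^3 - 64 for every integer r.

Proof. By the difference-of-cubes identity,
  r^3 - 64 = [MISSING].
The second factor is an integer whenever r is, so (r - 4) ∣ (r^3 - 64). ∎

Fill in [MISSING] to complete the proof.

(r - 4)(r^2 + 4r + 16)

a^3 - b^3 = (a - b)(a^2 + ab + b^2). With a = r, b = 4:
r^3 - 64 = (r - 4)(r^2 + 4r + 16).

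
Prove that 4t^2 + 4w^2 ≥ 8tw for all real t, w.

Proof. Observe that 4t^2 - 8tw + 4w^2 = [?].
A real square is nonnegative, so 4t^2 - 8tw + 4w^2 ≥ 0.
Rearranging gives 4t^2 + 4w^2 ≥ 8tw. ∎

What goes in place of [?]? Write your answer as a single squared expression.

(2t - 2w)^2

The leading and trailing coefficients are 2^2 and 2^2, and 8 = 2·2·2, so the trinomial is (2t - 2w)^2.
Hence 4t^2 - 8tw + 4w^2 ≥ 0.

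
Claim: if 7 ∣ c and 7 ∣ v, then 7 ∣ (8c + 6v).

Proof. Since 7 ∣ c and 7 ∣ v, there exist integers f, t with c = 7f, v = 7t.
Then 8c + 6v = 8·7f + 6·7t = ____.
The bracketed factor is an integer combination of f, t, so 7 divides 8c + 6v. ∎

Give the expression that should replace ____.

Each term has a factor of 7: 8·7f + 6·7t = 7·(8f + 6t).
Since 8f + 6t is an integer, 7 ∣ (8c + 6v).

7(8f + 6t)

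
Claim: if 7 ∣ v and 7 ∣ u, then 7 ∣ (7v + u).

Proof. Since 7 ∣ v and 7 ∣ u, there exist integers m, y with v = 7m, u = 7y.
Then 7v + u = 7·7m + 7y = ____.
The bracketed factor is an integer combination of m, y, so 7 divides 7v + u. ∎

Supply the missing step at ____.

7(7m + y)

Each term has a factor of 7: 7·7m + 7y = 7·(7m + y).
Since 7m + y is an integer, 7 ∣ (7v + u).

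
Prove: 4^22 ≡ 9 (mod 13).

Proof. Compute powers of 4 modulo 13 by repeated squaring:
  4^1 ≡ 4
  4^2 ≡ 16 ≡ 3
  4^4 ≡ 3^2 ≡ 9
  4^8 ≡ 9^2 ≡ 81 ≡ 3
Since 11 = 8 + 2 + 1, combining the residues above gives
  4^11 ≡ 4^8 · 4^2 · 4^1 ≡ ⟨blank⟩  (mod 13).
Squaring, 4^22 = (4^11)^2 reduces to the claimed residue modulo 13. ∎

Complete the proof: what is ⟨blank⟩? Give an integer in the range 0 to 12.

10

4^8 · 4^2 · 4^1 ≡ 3 · 3 · 4 = 36.
36 mod 13 = 10, so 4^11 ≡ 10 (mod 13).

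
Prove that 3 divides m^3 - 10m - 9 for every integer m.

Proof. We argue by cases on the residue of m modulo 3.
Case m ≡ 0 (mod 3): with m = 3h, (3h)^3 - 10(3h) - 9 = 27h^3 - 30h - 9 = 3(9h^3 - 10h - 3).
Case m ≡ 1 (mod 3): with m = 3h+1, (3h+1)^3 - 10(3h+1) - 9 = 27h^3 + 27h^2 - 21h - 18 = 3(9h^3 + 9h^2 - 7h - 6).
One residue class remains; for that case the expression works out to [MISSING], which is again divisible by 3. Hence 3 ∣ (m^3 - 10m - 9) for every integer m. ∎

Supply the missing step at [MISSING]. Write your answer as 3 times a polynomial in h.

Only m ≡ 2 (mod 3) is unaccounted for. Put m = 3h+2:
(3h+2)^3 - 10(3h+2) - 9 expands to 27h^3 + 54h^2 + 6h - 21,
and factoring out 3 leaves 3(9h^3 + 18h^2 + 2h - 7).

3(9h^3 + 18h^2 + 2h - 7)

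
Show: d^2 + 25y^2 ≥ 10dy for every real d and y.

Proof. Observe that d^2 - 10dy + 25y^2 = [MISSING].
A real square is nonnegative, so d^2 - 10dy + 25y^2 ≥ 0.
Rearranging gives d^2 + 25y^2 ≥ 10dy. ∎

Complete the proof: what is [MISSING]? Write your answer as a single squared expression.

d^2 - 10dy + 25y^2 is a perfect-square trinomial: the outer terms are (d)^2 and (5y)^2, and the cross term is -2·d·5y.
So d^2 - 10dy + 25y^2 = (d - 5y)^2 ≥ 0.

(d - 5y)^2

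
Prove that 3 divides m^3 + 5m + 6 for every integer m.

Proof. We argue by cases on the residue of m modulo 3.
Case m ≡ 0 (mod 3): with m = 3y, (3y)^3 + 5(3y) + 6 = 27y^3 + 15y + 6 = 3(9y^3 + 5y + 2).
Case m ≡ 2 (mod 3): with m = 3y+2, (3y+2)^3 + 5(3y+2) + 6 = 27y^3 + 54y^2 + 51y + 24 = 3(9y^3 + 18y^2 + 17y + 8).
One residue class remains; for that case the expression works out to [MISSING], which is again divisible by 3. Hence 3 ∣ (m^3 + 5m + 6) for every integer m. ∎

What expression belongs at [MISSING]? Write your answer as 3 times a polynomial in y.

The residues treated are {0, 2}, so the missing case is m ≡ 1 (mod 3); write m = 3y+1.
Then (3y+1)^3 + 5(3y+1) + 6 = 27y^3 + 27y^2 + 24y + 12 = 3(9y^3 + 9y^2 + 8y + 4).

3(9y^3 + 9y^2 + 8y + 4)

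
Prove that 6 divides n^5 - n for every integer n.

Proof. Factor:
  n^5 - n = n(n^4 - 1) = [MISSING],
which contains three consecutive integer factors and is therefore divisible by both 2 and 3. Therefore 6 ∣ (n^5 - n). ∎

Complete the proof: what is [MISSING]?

(n - 1)n(n + 1)(n^2 + 1)

n^4 - 1 = (n^2 - 1)(n^2 + 1), and n^2 - 1 = (n-1)(n+1).
So n(n^4 - 1) = (n - 1)n(n + 1)(n^2 + 1).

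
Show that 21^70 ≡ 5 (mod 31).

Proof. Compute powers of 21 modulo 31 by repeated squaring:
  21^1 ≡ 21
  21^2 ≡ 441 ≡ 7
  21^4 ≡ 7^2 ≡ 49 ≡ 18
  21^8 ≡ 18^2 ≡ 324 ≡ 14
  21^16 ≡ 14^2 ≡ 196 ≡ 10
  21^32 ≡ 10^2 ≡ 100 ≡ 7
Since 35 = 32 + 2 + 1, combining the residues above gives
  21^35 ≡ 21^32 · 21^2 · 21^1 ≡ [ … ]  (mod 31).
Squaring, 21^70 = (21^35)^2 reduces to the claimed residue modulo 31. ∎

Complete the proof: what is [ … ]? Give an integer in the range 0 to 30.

21^32 · 21^2 · 21^1 ≡ 7 · 7 · 21 = 1029.
1029 mod 31 = 6, so 21^35 ≡ 6 (mod 31).

6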